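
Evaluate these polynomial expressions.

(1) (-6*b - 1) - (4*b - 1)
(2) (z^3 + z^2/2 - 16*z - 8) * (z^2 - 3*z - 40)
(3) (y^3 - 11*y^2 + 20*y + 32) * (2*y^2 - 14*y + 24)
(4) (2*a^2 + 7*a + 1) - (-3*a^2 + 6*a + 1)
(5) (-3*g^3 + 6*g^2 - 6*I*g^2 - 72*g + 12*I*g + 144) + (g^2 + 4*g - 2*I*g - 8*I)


(1) = -10*b
(2) = z^5 - 5*z^4/2 - 115*z^3/2 + 20*z^2 + 664*z + 320
(3) = 2*y^5 - 36*y^4 + 218*y^3 - 480*y^2 + 32*y + 768
(4) = 5*a^2 + a
(5) = -3*g^3 + 7*g^2 - 6*I*g^2 - 68*g + 10*I*g + 144 - 8*I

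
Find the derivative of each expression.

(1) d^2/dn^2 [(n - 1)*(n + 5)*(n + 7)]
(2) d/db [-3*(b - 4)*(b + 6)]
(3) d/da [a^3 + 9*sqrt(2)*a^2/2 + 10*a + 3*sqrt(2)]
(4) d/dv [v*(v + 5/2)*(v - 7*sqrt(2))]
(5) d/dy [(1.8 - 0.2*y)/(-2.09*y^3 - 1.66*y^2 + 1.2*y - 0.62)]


(1) = 6*n + 22
(2) = -6*b - 6
(3) = 3*a^2 + 9*sqrt(2)*a + 10
(4) = 3*v^2 - 14*sqrt(2)*v + 5*v - 35*sqrt(2)/2
(5) = (-0.836*y^3 + 10.954*y^2 + 5.976*y - 2.036)/(4.3681*y^6 + 6.9388*y^5 - 2.2604*y^4 - 1.3924*y^3 + 3.4984*y^2 - 1.488*y + 0.3844)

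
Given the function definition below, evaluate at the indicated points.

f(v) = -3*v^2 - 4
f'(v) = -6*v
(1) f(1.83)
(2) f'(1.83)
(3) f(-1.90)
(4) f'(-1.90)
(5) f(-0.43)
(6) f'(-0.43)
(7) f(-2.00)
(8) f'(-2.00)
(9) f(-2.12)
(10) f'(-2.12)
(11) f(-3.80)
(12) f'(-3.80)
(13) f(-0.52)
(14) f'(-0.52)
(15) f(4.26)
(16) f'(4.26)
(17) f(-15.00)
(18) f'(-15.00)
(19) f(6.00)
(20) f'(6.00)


(1) = -14.05
(2) = -10.98
(3) = -14.83
(4) = 11.40
(5) = -4.55
(6) = 2.58
(7) = -16.00
(8) = 12.00
(9) = -17.48
(10) = 12.72
(11) = -47.32
(12) = 22.80
(13) = -4.81
(14) = 3.12
(15) = -58.44
(16) = -25.56
(17) = -679.00
(18) = 90.00
(19) = -112.00
(20) = -36.00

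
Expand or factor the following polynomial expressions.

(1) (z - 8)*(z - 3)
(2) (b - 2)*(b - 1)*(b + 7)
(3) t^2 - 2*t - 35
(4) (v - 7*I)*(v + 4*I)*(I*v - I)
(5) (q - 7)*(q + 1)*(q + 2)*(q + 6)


(1) = z^2 - 11*z + 24
(2) = b^3 + 4*b^2 - 19*b + 14
(3) = (t - 7)*(t + 5)
(4) = I*v^3 + 3*v^2 - I*v^2 - 3*v + 28*I*v - 28*I
(5) = q^4 + 2*q^3 - 43*q^2 - 128*q - 84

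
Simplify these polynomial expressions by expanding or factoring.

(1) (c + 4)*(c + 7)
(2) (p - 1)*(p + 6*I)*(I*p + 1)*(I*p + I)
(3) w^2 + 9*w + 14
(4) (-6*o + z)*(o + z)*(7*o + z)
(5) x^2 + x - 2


(1) = c^2 + 11*c + 28
(2) = -p^4 - 5*I*p^3 - 5*p^2 + 5*I*p + 6
(3) = (w + 2)*(w + 7)
(4) = -42*o^3 - 41*o^2*z + 2*o*z^2 + z^3
(5) = (x - 1)*(x + 2)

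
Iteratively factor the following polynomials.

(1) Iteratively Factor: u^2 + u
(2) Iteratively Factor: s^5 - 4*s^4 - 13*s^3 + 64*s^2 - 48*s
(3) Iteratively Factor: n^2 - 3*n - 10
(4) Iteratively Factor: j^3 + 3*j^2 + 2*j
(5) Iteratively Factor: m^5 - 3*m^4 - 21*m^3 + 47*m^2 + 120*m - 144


(1) = (u + 1)*(u)
(2) = (s)*(s^4 - 4*s^3 - 13*s^2 + 64*s - 48) = s*(s - 3)*(s^3 - s^2 - 16*s + 16) = s*(s - 3)*(s - 1)*(s^2 - 16) = s*(s - 4)*(s - 3)*(s - 1)*(s + 4)
(3) = (n + 2)*(n - 5)
(4) = (j)*(j^2 + 3*j + 2) = j*(j + 2)*(j + 1)
(5) = (m + 3)*(m^4 - 6*m^3 - 3*m^2 + 56*m - 48) = (m - 4)*(m + 3)*(m^3 - 2*m^2 - 11*m + 12) = (m - 4)*(m + 3)^2*(m^2 - 5*m + 4) = (m - 4)*(m - 1)*(m + 3)^2*(m - 4)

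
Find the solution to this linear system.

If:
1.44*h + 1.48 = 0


Then:
h = -1.03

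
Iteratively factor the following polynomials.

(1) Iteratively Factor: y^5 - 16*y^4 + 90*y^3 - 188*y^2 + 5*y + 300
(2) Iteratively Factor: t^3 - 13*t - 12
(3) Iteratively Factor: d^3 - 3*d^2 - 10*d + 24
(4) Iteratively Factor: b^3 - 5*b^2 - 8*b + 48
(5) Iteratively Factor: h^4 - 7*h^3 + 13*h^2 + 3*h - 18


(1) = (y - 3)*(y^4 - 13*y^3 + 51*y^2 - 35*y - 100) = (y - 5)*(y - 3)*(y^3 - 8*y^2 + 11*y + 20) = (y - 5)*(y - 4)*(y - 3)*(y^2 - 4*y - 5) = (y - 5)*(y - 4)*(y - 3)*(y + 1)*(y - 5)
(2) = (t + 3)*(t^2 - 3*t - 4) = (t + 1)*(t + 3)*(t - 4)
(3) = (d + 3)*(d^2 - 6*d + 8) = (d - 4)*(d + 3)*(d - 2)
(4) = (b - 4)*(b^2 - b - 12) = (b - 4)^2*(b + 3)
(5) = (h - 3)*(h^3 - 4*h^2 + h + 6) = (h - 3)*(h + 1)*(h^2 - 5*h + 6) = (h - 3)*(h - 2)*(h + 1)*(h - 3)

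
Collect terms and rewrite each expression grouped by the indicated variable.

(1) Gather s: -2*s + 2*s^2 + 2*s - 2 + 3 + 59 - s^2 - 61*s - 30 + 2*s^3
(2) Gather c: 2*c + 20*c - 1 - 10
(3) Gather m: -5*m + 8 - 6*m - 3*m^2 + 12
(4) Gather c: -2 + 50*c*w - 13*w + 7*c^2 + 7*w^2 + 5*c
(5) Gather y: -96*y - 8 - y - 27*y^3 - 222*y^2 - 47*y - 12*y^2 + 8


(1) = 2*s^3 + s^2 - 61*s + 30
(2) = 22*c - 11
(3) = -3*m^2 - 11*m + 20
(4) = 7*c^2 + c*(50*w + 5) + 7*w^2 - 13*w - 2
(5) = -27*y^3 - 234*y^2 - 144*y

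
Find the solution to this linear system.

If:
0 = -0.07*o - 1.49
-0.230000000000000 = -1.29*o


Then:
No Solution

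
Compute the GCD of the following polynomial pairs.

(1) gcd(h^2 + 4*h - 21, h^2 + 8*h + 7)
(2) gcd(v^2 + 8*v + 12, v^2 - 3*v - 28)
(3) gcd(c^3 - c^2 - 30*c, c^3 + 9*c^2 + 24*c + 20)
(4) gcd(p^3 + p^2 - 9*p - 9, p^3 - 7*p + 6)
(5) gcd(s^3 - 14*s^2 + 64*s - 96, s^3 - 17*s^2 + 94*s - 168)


(1) = h + 7
(2) = gcd((v + 2)*(v + 6), (v - 7)*(v + 4)) = 1
(3) = gcd(c*(c - 6)*(c + 5), (c + 2)^2*(c + 5)) = c + 5
(4) = gcd((p - 3)*(p + 1)*(p + 3), (p - 2)*(p - 1)*(p + 3)) = p + 3
(5) = gcd((s - 6)*(s - 4)^2, (s - 7)*(s - 6)*(s - 4)) = s^2 - 10*s + 24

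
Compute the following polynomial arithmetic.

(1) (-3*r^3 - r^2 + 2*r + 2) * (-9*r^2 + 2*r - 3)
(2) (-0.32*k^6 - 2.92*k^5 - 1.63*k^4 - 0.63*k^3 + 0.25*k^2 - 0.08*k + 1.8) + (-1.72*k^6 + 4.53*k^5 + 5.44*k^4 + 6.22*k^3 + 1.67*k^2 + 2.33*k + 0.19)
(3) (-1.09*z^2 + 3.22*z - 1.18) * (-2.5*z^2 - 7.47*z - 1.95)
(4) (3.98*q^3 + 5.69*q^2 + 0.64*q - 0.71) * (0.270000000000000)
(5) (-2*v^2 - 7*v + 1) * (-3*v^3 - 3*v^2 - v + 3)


(1) = 27*r^5 + 3*r^4 - 11*r^3 - 11*r^2 - 2*r - 6
(2) = -2.04*k^6 + 1.61*k^5 + 3.81*k^4 + 5.59*k^3 + 1.92*k^2 + 2.25*k + 1.99
(3) = 2.725*z^4 + 0.0923*z^3 - 18.9779*z^2 + 2.5356*z + 2.301
(4) = 1.0746*q^3 + 1.5363*q^2 + 0.1728*q - 0.1917
(5) = 6*v^5 + 27*v^4 + 20*v^3 - 2*v^2 - 22*v + 3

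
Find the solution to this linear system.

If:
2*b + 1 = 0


Then:
b = -1/2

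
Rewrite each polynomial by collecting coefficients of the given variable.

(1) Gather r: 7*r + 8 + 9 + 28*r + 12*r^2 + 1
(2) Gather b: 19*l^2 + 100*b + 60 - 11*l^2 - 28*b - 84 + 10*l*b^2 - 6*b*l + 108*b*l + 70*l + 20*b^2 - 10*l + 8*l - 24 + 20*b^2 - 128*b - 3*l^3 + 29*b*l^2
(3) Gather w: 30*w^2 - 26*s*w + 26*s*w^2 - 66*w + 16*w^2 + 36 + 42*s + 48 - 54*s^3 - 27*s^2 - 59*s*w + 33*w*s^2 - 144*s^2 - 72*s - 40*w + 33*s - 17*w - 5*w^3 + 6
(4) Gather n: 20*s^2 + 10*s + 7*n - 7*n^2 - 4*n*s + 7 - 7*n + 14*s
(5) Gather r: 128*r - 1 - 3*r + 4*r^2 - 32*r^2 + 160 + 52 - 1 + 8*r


(1) = 12*r^2 + 35*r + 18
(2) = b^2*(10*l + 40) + b*(29*l^2 + 102*l - 56) - 3*l^3 + 8*l^2 + 68*l - 48
(3) = -54*s^3 - 171*s^2 + 3*s - 5*w^3 + w^2*(26*s + 46) + w*(33*s^2 - 85*s - 123) + 90
(4) = -7*n^2 - 4*n*s + 20*s^2 + 24*s + 7
(5) = -28*r^2 + 133*r + 210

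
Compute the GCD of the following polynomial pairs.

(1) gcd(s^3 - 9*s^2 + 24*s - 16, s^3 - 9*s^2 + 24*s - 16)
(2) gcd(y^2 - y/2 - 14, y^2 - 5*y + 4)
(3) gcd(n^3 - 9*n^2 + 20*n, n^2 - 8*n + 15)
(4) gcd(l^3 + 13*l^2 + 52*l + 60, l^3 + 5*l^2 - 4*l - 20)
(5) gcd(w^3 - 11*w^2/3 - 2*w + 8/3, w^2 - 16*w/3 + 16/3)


(1) = s^3 - 9*s^2 + 24*s - 16
(2) = gcd((y - 4)*(y + 7/2), (y - 4)*(y - 1)) = y - 4
(3) = n - 5
(4) = l^2 + 7*l + 10
(5) = gcd((w - 4)*(w - 2/3)*(w + 1), (w - 4)*(w - 4/3)) = w - 4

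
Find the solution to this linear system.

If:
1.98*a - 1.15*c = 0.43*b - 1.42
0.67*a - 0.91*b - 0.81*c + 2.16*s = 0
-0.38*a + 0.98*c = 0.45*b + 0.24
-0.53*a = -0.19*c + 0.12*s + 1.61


Then:
a = -3.79
b = -4.87
c = -3.46
s = -2.18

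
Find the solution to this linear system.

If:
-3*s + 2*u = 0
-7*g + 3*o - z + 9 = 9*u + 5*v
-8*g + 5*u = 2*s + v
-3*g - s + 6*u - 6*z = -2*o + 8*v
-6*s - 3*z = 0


Then:
g = z/39 + 2/13
o = -529*z/78 - 61/13
s = -z/2
u = -3*z/4
v = -461*z/156 - 16/13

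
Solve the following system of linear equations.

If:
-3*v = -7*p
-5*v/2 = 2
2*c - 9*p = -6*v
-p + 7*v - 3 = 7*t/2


Then:
c = 6/7
p = -12/35
t = -578/245
v = -4/5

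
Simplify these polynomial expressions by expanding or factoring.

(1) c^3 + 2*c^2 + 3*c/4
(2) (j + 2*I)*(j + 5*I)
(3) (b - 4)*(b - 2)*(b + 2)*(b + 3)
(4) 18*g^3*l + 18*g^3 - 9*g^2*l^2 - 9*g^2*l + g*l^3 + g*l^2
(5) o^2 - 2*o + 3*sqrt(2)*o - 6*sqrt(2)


(1) = c*(c + 1/2)*(c + 3/2)
(2) = j^2 + 7*I*j - 10
(3) = b^4 - b^3 - 16*b^2 + 4*b + 48
(4) = (-6*g + l)*(-3*g + l)*(g*l + g)
(5) = (o - 2)*(o + 3*sqrt(2))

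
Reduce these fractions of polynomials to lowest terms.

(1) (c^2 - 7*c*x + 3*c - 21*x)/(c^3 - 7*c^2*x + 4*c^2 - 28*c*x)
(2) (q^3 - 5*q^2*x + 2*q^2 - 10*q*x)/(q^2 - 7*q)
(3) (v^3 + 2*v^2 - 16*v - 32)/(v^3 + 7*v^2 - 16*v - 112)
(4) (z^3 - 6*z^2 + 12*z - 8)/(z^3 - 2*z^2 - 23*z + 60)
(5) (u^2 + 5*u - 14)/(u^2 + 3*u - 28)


(1) = (c + 3)/(c^2 + 4*c)
(2) = (q^2 - 5*q*x + 2*q - 10*x)/(q - 7)
(3) = (v + 2)/(v + 7)
(4) = (z^3 - 6*z^2 + 12*z - 8)/(z^3 - 2*z^2 - 23*z + 60)
(5) = (u - 2)/(u - 4)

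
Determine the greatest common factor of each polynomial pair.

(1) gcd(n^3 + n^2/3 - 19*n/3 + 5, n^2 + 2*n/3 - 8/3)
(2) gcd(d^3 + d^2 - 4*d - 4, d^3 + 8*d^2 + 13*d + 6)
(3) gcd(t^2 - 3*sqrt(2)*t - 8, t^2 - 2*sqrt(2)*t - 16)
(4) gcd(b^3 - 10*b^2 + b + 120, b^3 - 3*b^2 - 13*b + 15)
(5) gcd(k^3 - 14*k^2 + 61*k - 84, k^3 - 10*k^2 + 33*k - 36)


(1) = 1
(2) = d + 1
(3) = t - 4*sqrt(2)
(4) = b^2 - 2*b - 15
(5) = gcd((k - 7)*(k - 4)*(k - 3), (k - 4)*(k - 3)^2) = k^2 - 7*k + 12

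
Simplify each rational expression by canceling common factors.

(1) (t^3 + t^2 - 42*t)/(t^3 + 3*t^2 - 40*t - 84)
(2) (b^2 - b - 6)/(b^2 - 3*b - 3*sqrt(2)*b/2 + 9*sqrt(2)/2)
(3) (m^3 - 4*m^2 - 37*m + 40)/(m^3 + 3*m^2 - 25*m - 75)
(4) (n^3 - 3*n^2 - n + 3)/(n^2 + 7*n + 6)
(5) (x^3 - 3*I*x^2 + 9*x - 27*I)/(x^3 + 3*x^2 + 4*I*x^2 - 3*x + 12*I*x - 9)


(1) = t/(t + 2)
(2) = (2*b + 4)/(2*b - 3*sqrt(2))
(3) = (m^2 - 9*m + 8)/(m^2 - 2*m - 15)
(4) = (n^2 - 4*n + 3)/(n + 6)
(5) = (x^2 - 6*I*x - 9)/(x^2 + x*(3 + I) + 3*I)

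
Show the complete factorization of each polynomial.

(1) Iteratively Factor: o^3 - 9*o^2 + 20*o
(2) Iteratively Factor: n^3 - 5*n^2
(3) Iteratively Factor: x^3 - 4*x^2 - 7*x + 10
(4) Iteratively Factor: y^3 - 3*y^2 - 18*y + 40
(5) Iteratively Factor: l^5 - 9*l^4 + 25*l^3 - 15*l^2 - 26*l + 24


(1) = (o)*(o^2 - 9*o + 20) = o*(o - 4)*(o - 5)
(2) = (n - 5)*(n^2) = n*(n - 5)*(n)
(3) = (x - 1)*(x^2 - 3*x - 10) = (x - 5)*(x - 1)*(x + 2)
(4) = (y - 5)*(y^2 + 2*y - 8) = (y - 5)*(y + 4)*(y - 2)
(5) = (l + 1)*(l^4 - 10*l^3 + 35*l^2 - 50*l + 24) = (l - 1)*(l + 1)*(l^3 - 9*l^2 + 26*l - 24) = (l - 2)*(l - 1)*(l + 1)*(l^2 - 7*l + 12) = (l - 3)*(l - 2)*(l - 1)*(l + 1)*(l - 4)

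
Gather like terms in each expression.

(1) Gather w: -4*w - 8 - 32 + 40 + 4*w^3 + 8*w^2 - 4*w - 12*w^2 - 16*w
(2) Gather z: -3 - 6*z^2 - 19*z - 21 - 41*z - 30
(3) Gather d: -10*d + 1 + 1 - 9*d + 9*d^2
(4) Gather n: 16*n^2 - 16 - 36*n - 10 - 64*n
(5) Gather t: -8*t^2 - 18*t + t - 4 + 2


(1) = 4*w^3 - 4*w^2 - 24*w
(2) = -6*z^2 - 60*z - 54
(3) = 9*d^2 - 19*d + 2
(4) = 16*n^2 - 100*n - 26
(5) = -8*t^2 - 17*t - 2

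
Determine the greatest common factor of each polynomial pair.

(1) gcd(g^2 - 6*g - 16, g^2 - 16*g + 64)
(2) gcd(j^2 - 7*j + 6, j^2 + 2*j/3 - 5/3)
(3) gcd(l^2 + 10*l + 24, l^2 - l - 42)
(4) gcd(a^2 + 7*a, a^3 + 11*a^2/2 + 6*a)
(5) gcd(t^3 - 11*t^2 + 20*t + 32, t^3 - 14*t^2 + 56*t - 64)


(1) = gcd((g - 8)*(g + 2), (g - 8)^2) = g - 8
(2) = j - 1
(3) = gcd((l + 4)*(l + 6), (l - 7)*(l + 6)) = l + 6
(4) = gcd(a*(a + 7), a*(a + 3/2)*(a + 4)) = a
(5) = t^2 - 12*t + 32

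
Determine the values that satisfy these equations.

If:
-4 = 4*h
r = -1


Then:
h = -1
r = -1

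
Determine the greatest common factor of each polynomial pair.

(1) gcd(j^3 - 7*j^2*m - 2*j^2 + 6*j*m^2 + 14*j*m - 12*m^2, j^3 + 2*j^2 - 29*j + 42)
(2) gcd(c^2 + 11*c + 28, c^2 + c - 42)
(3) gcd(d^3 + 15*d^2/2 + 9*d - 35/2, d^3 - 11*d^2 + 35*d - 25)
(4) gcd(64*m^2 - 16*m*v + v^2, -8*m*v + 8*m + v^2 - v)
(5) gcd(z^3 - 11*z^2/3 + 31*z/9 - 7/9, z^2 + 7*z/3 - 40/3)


(1) = j - 2
(2) = gcd((c + 4)*(c + 7), (c - 6)*(c + 7)) = c + 7
(3) = gcd((d - 1)*(d + 7/2)*(d + 5), (d - 5)^2*(d - 1)) = d - 1
(4) = gcd((-8*m + v)^2, (-8*m + v)*(v - 1)) = -8*m + v
(5) = gcd((z - 7/3)*(z - 1)*(z - 1/3), (z - 8/3)*(z + 5)) = 1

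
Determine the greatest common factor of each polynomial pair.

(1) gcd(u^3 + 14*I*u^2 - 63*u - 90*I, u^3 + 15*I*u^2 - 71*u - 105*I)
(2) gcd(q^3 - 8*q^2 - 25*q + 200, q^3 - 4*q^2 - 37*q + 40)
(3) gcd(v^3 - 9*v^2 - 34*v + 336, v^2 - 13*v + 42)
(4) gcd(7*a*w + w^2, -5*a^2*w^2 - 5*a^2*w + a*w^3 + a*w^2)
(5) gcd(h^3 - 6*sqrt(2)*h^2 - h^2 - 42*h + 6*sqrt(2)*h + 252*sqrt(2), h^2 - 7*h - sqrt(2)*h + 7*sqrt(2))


(1) = u^2 + 8*I*u - 15
(2) = q^2 - 3*q - 40
(3) = v - 7
(4) = gcd(w*(7*a + w), w*(-5*a + w)*(a*w + a)) = w
(5) = gcd((h - 7)*(h + 6)*(h - 6*sqrt(2)), (h - 7)*(h - sqrt(2))) = h - 7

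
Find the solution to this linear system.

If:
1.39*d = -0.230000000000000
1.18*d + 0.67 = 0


Then:
No Solution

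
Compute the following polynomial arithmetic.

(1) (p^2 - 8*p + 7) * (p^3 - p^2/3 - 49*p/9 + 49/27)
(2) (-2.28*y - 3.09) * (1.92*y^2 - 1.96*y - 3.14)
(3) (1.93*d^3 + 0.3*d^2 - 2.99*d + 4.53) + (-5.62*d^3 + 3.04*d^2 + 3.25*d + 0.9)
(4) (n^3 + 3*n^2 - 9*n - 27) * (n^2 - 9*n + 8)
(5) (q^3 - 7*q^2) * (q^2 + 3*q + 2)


(1) = p^5 - 25*p^4/3 + 38*p^3/9 + 1162*p^2/27 - 1421*p/27 + 343/27
(2) = -4.3776*y^3 - 1.464*y^2 + 13.2156*y + 9.7026
(3) = -3.69*d^3 + 3.34*d^2 + 0.26*d + 5.43
(4) = n^5 - 6*n^4 - 28*n^3 + 78*n^2 + 171*n - 216
(5) = q^5 - 4*q^4 - 19*q^3 - 14*q^2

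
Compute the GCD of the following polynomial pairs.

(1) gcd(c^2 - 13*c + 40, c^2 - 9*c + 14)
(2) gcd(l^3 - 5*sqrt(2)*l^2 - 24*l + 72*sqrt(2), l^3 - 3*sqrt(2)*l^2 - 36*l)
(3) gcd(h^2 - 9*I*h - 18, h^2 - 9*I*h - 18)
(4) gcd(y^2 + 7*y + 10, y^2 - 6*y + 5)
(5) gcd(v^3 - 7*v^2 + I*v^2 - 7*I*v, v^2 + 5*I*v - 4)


(1) = gcd((c - 8)*(c - 5), (c - 7)*(c - 2)) = 1
(2) = l^2 - 3*sqrt(2)*l - 36
(3) = gcd((h - 6*I)*(h - 3*I), (h - 6*I)*(h - 3*I)) = h^2 - 9*I*h - 18
(4) = gcd((y + 2)*(y + 5), (y - 5)*(y - 1)) = 1
(5) = gcd(v*(v - 7)*(v + I), (v + I)*(v + 4*I)) = v + I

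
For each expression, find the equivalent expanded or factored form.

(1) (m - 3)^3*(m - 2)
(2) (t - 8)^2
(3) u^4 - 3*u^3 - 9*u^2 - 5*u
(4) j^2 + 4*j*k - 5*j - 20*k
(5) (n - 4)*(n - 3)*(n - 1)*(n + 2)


(1) = m^4 - 11*m^3 + 45*m^2 - 81*m + 54
(2) = t^2 - 16*t + 64
(3) = u*(u - 5)*(u + 1)^2
(4) = (j - 5)*(j + 4*k)
(5) = n^4 - 6*n^3 + 3*n^2 + 26*n - 24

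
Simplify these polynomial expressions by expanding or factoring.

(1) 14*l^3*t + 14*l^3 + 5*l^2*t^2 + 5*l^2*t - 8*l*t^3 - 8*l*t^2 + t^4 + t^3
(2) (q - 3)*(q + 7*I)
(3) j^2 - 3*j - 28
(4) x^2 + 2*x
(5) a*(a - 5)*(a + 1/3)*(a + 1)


(1) = (-7*l + t)*(-2*l + t)*(l + t)*(t + 1)
(2) = q^2 - 3*q + 7*I*q - 21*I
(3) = (j - 7)*(j + 4)
(4) = x*(x + 2)
(5) = a^4 - 11*a^3/3 - 19*a^2/3 - 5*a/3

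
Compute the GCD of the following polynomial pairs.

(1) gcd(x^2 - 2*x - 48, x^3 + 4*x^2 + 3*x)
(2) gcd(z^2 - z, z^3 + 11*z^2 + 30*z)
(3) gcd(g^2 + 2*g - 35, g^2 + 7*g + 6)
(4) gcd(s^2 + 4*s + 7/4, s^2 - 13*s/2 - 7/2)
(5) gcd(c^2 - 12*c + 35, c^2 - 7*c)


(1) = gcd((x - 8)*(x + 6), x*(x + 1)*(x + 3)) = 1
(2) = z
(3) = 1
(4) = gcd((s + 1/2)*(s + 7/2), (s - 7)*(s + 1/2)) = s + 1/2
(5) = c - 7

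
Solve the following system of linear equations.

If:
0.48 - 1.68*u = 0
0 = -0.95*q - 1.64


Then:
q = -1.73
u = 0.29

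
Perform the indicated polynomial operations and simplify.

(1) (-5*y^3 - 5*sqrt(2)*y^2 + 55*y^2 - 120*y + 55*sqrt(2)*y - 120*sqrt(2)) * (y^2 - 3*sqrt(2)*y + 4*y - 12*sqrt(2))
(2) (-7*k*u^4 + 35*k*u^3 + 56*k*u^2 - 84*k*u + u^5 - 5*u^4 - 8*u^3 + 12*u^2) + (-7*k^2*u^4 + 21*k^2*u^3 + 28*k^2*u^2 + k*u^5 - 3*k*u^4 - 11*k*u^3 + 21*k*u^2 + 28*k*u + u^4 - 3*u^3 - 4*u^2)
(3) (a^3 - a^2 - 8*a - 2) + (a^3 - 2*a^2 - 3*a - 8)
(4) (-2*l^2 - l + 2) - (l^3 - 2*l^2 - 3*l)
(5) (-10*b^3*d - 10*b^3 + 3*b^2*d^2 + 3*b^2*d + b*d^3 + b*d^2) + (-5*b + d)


(1) = -5*y^5 + 10*sqrt(2)*y^4 + 35*y^4 - 70*sqrt(2)*y^3 + 130*y^3 - 690*y^2 - 200*sqrt(2)*y^2 - 600*y + 960*sqrt(2)*y + 2880
(2) = -7*k^2*u^4 + 21*k^2*u^3 + 28*k^2*u^2 + k*u^5 - 10*k*u^4 + 24*k*u^3 + 77*k*u^2 - 56*k*u + u^5 - 4*u^4 - 11*u^3 + 8*u^2
(3) = 2*a^3 - 3*a^2 - 11*a - 10
(4) = -l^3 + 2*l + 2
(5) = -10*b^3*d - 10*b^3 + 3*b^2*d^2 + 3*b^2*d + b*d^3 + b*d^2 - 5*b + d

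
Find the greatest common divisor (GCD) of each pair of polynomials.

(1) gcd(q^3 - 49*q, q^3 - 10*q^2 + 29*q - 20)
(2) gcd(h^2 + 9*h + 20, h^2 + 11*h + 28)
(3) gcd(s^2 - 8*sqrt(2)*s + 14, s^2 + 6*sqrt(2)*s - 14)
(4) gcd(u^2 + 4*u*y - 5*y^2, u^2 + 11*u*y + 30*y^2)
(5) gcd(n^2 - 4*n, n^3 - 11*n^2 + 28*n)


(1) = gcd(q*(q - 7)*(q + 7), (q - 5)*(q - 4)*(q - 1)) = 1
(2) = gcd((h + 4)*(h + 5), (h + 4)*(h + 7)) = h + 4
(3) = gcd((s - 7*sqrt(2))*(s - sqrt(2)), (s - sqrt(2))*(s + 7*sqrt(2))) = s - sqrt(2)
(4) = u + 5*y
(5) = gcd(n*(n - 4), n*(n - 7)*(n - 4)) = n^2 - 4*n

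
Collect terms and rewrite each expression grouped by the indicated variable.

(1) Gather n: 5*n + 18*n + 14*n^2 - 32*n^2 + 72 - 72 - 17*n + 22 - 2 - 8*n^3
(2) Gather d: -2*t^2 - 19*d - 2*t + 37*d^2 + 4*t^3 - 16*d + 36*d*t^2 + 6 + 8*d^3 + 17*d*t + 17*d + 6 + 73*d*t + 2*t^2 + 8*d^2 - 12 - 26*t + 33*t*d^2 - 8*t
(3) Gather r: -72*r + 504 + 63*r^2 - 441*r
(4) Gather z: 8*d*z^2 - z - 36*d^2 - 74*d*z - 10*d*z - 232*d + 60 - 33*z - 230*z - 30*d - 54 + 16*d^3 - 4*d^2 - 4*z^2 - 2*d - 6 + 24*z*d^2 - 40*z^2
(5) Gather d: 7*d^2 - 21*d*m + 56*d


(1) = -8*n^3 - 18*n^2 + 6*n + 20
(2) = 8*d^3 + d^2*(33*t + 45) + d*(36*t^2 + 90*t - 18) + 4*t^3 - 36*t
(3) = 63*r^2 - 513*r + 504
(4) = 16*d^3 - 40*d^2 - 264*d + z^2*(8*d - 44) + z*(24*d^2 - 84*d - 264)
(5) = 7*d^2 + d*(56 - 21*m)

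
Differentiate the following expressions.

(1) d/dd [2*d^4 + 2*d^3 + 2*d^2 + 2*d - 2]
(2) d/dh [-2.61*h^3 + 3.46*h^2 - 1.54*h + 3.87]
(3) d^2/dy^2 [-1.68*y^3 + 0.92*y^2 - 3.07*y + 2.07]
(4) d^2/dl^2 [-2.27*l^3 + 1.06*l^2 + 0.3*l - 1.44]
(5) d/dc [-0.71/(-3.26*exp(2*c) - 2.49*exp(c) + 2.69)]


(1) = 8*d^3 + 6*d^2 + 4*d + 2
(2) = -7.83*h^2 + 6.92*h - 1.54
(3) = 1.84 - 10.08*y
(4) = 2.12 - 13.62*l
(5) = (-4.6292*exp(c) - 1.7679)*exp(c)/(3.26*exp(2*c) + 2.49*exp(c) - 2.69)^2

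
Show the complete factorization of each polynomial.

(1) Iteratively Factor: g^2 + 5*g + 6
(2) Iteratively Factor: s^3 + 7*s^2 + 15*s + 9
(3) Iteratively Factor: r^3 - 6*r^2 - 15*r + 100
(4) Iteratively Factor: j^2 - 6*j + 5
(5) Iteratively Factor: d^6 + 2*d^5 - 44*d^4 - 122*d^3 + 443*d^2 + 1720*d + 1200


(1) = (g + 3)*(g + 2)
(2) = (s + 3)*(s^2 + 4*s + 3) = (s + 3)^2*(s + 1)
(3) = (r + 4)*(r^2 - 10*r + 25) = (r - 5)*(r + 4)*(r - 5)
(4) = (j - 1)*(j - 5)
(5) = (d + 3)*(d^5 - d^4 - 41*d^3 + d^2 + 440*d + 400) = (d - 5)*(d + 3)*(d^4 + 4*d^3 - 21*d^2 - 104*d - 80) = (d - 5)*(d + 3)*(d + 4)*(d^3 - 21*d - 20) = (d - 5)^2*(d + 3)*(d + 4)*(d^2 + 5*d + 4) = (d - 5)^2*(d + 3)*(d + 4)^2*(d + 1)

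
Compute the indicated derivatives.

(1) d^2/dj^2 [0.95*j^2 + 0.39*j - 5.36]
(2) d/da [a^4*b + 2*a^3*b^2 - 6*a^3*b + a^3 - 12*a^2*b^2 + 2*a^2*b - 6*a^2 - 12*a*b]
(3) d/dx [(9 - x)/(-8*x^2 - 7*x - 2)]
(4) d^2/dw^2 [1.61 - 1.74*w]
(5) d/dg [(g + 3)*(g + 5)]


(1) = 1.90000000000000
(2) = 4*a^3*b + 6*a^2*b^2 - 18*a^2*b + 3*a^2 - 24*a*b^2 + 4*a*b - 12*a - 12*b
(3) = (8*x^2 + 7*x - (x - 9)*(16*x + 7) + 2)/(8*x^2 + 7*x + 2)^2
(4) = 0
(5) = 2*g + 8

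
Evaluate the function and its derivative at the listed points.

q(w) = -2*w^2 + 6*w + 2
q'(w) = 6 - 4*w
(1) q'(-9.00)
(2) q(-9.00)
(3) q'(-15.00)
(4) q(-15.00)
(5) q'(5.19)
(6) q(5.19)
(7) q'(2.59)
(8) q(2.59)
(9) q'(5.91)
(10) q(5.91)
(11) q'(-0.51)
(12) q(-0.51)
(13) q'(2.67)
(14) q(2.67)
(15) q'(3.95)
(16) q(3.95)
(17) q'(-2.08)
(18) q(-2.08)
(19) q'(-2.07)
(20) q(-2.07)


(1) = 42.00
(2) = -214.00
(3) = 66.00
(4) = -538.00
(5) = -14.76
(6) = -20.73
(7) = -4.36
(8) = 4.12
(9) = -17.64
(10) = -32.40
(11) = 8.04
(12) = -1.58
(13) = -4.68
(14) = 3.76
(15) = -9.80
(16) = -5.50
(17) = 14.32
(18) = -19.13
(19) = 14.28
(20) = -18.99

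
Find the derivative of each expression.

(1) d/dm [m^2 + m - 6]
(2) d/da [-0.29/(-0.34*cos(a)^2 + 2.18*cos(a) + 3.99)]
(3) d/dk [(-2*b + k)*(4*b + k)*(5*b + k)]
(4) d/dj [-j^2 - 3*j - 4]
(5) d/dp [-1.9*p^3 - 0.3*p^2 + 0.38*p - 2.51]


(1) = 2*m + 1
(2) = (0.1972*cos(a) - 0.6322)*sin(a)/(-0.34*cos(a)^2 + 2.18*cos(a) + 3.99)^2
(3) = 2*b^2 + 14*b*k + 3*k^2
(4) = -2*j - 3
(5) = -5.7*p^2 - 0.6*p + 0.38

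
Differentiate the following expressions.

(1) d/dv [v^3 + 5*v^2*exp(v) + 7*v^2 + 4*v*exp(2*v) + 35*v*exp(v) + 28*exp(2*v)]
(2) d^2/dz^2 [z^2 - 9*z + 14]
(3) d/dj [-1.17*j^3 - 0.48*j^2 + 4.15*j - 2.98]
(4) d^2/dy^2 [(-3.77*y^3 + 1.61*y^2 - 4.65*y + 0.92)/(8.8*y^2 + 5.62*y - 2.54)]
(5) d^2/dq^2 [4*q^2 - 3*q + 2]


(1) = 5*v^2*exp(v) + 3*v^2 + 8*v*exp(2*v) + 45*v*exp(v) + 14*v + 60*exp(2*v) + 35*exp(v)
(2) = 2
(3) = -3.51*j^2 - 0.96*j + 4.15
(4) = (-1286.120776*y^3 + 966.285096*y^2 - 496.558872*y - 12.738512)/(681.472*y^6 + 1305.6384*y^5 + 243.73536*y^4 - 576.205112*y^3 - 70.350888*y^2 + 108.773976*y - 16.387064)
(5) = 8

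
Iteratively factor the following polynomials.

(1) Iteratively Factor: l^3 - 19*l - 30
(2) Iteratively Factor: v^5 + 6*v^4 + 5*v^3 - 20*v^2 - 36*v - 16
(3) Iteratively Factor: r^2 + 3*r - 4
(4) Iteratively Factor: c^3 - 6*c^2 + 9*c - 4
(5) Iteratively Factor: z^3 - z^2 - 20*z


(1) = (l + 2)*(l^2 - 2*l - 15) = (l - 5)*(l + 2)*(l + 3)
(2) = (v + 4)*(v^4 + 2*v^3 - 3*v^2 - 8*v - 4) = (v + 1)*(v + 4)*(v^3 + v^2 - 4*v - 4) = (v + 1)^2*(v + 4)*(v^2 - 4) = (v - 2)*(v + 1)^2*(v + 4)*(v + 2)
(3) = (r + 4)*(r - 1)
(4) = (c - 1)*(c^2 - 5*c + 4) = (c - 4)*(c - 1)*(c - 1)
(5) = (z - 5)*(z^2 + 4*z) = z*(z - 5)*(z + 4)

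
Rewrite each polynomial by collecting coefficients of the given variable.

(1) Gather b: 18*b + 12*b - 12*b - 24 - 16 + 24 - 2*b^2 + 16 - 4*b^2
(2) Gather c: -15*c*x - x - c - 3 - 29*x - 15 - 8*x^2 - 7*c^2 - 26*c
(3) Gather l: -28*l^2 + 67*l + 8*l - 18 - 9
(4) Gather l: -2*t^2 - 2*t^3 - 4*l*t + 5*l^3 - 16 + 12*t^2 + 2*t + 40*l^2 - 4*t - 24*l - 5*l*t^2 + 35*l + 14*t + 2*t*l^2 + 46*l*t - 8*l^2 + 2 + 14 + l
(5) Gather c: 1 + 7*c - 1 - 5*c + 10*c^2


(1) = -6*b^2 + 18*b
(2) = -7*c^2 + c*(-15*x - 27) - 8*x^2 - 30*x - 18
(3) = -28*l^2 + 75*l - 27
(4) = 5*l^3 + l^2*(2*t + 32) + l*(-5*t^2 + 42*t + 12) - 2*t^3 + 10*t^2 + 12*t
(5) = 10*c^2 + 2*c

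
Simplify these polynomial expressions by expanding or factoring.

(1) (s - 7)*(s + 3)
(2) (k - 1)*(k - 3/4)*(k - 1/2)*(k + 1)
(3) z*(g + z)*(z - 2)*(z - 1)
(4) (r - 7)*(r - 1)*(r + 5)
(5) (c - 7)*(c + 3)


(1) = s^2 - 4*s - 21
(2) = k^4 - 5*k^3/4 - 5*k^2/8 + 5*k/4 - 3/8
(3) = g*z^3 - 3*g*z^2 + 2*g*z + z^4 - 3*z^3 + 2*z^2
(4) = r^3 - 3*r^2 - 33*r + 35
(5) = c^2 - 4*c - 21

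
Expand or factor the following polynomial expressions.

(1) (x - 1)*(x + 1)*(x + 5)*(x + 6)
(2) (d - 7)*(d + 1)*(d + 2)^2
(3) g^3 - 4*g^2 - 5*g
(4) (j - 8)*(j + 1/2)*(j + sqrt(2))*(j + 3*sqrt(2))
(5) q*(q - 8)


(1) = x^4 + 11*x^3 + 29*x^2 - 11*x - 30
(2) = d^4 - 2*d^3 - 27*d^2 - 52*d - 28
(3) = g*(g - 5)*(g + 1)
(4) = j^4 - 15*j^3/2 + 4*sqrt(2)*j^3 - 30*sqrt(2)*j^2 + 2*j^2 - 45*j - 16*sqrt(2)*j - 24
(5) = q^2 - 8*q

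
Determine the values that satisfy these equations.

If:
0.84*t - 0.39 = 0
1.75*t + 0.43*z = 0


Then:
t = 0.46
z = -1.89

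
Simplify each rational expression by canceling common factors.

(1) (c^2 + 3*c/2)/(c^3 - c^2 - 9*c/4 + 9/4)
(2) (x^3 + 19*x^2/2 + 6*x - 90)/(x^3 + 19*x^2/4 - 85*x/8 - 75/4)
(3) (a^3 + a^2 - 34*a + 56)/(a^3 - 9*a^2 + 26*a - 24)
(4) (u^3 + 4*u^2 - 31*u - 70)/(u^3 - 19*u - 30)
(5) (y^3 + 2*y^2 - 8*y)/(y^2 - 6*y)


(1) = 2*c/(2*c^2 - 5*c + 3)
(2) = (4*x + 24)/(4*x + 5)
(3) = (a + 7)/(a - 3)
(4) = (u + 7)/(u + 3)
(5) = (y^2 + 2*y - 8)/(y - 6)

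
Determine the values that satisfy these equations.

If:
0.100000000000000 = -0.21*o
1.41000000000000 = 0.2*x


Then:
o = -0.48
x = 7.05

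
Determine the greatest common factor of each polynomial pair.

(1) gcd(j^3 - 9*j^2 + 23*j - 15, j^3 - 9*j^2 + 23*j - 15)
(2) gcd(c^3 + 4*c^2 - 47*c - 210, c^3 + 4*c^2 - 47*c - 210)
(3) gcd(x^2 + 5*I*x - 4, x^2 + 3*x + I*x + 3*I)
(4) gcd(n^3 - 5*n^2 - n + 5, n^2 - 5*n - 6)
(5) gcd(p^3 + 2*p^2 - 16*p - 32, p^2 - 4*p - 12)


(1) = j^3 - 9*j^2 + 23*j - 15
(2) = c^3 + 4*c^2 - 47*c - 210
(3) = gcd((x + I)*(x + 4*I), (x + 3)*(x + I)) = x + I
(4) = gcd((n - 5)*(n - 1)*(n + 1), (n - 6)*(n + 1)) = n + 1
(5) = gcd((p - 4)*(p + 2)*(p + 4), (p - 6)*(p + 2)) = p + 2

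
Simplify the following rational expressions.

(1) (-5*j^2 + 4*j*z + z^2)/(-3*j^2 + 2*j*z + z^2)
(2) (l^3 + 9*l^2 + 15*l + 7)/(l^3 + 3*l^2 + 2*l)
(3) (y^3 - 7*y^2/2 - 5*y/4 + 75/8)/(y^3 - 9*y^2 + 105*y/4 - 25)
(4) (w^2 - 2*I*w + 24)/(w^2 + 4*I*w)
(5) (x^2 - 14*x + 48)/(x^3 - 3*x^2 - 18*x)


(1) = (5*j + z)/(3*j + z)
(2) = (l^2 + 8*l + 7)/(l^2 + 2*l)
(3) = (2*y + 3)/(2*y - 8)
(4) = (w - 6*I)/w
(5) = (x - 8)/(x^2 + 3*x)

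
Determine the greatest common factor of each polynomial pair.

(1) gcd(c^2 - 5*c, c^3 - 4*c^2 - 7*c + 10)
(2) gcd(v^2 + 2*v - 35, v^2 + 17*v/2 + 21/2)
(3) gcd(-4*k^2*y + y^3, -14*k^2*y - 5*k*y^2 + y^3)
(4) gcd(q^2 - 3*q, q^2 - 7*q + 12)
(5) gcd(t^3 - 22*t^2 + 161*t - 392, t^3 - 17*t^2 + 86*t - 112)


(1) = c - 5
(2) = gcd((v - 5)*(v + 7), (v + 3/2)*(v + 7)) = v + 7
(3) = gcd(y*(-2*k + y)*(2*k + y), y*(-7*k + y)*(2*k + y)) = 2*k*y + y^2
(4) = gcd(q*(q - 3), (q - 4)*(q - 3)) = q - 3
(5) = gcd((t - 8)*(t - 7)^2, (t - 8)*(t - 7)*(t - 2)) = t^2 - 15*t + 56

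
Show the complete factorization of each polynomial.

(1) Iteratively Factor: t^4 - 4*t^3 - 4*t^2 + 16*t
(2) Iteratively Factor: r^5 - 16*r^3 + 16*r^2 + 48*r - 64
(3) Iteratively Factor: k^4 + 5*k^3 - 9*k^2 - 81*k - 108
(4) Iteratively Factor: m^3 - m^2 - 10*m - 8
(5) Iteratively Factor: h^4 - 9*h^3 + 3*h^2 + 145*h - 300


(1) = (t + 2)*(t^3 - 6*t^2 + 8*t) = (t - 4)*(t + 2)*(t^2 - 2*t) = t*(t - 4)*(t + 2)*(t - 2)
(2) = (r - 2)*(r^4 + 2*r^3 - 12*r^2 - 8*r + 32) = (r - 2)*(r + 4)*(r^3 - 2*r^2 - 4*r + 8) = (r - 2)*(r + 2)*(r + 4)*(r^2 - 4*r + 4) = (r - 2)^2*(r + 2)*(r + 4)*(r - 2)
(3) = (k + 3)*(k^3 + 2*k^2 - 15*k - 36) = (k + 3)^2*(k^2 - k - 12) = (k - 4)*(k + 3)^2*(k + 3)
(4) = (m - 4)*(m^2 + 3*m + 2) = (m - 4)*(m + 1)*(m + 2)
(5) = (h - 5)*(h^3 - 4*h^2 - 17*h + 60) = (h - 5)^2*(h^2 + h - 12) = (h - 5)^2*(h + 4)*(h - 3)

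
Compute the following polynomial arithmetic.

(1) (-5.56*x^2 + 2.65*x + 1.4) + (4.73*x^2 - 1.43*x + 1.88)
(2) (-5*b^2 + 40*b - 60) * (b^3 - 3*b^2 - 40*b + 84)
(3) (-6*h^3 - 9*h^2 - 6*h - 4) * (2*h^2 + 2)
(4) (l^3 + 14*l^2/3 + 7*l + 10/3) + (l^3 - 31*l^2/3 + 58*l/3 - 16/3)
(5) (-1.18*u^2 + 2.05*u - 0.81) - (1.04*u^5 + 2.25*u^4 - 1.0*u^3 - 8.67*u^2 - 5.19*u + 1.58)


(1) = -0.83*x^2 + 1.22*x + 3.28
(2) = -5*b^5 + 55*b^4 + 20*b^3 - 1840*b^2 + 5760*b - 5040
(3) = -12*h^5 - 18*h^4 - 24*h^3 - 26*h^2 - 12*h - 8
(4) = 2*l^3 - 17*l^2/3 + 79*l/3 - 2
(5) = -1.04*u^5 - 2.25*u^4 + 1.0*u^3 + 7.49*u^2 + 7.24*u - 2.39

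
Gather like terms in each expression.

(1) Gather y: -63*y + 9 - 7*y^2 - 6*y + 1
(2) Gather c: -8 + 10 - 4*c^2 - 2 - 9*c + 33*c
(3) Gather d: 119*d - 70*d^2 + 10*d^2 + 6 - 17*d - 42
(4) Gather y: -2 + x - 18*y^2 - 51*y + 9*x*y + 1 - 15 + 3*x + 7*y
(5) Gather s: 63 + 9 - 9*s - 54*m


(1) = -7*y^2 - 69*y + 10
(2) = -4*c^2 + 24*c
(3) = -60*d^2 + 102*d - 36
(4) = 4*x - 18*y^2 + y*(9*x - 44) - 16
(5) = -54*m - 9*s + 72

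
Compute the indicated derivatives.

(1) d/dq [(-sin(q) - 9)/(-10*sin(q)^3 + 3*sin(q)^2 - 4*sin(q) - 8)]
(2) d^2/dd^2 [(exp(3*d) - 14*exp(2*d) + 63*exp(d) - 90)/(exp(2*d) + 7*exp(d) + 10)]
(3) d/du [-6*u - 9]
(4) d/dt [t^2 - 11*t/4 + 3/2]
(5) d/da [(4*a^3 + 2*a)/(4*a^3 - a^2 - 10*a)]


(1) = (-20*sin(q)^3 - 267*sin(q)^2 + 54*sin(q) - 28)*cos(q)/(10*sin(q)^3 - 3*sin(q)^2 + 4*sin(q) + 8)^2
(2) = (exp(6*d) + 21*exp(5*d) + 377*exp(4*d) - 157*exp(3*d) - 7710*exp(2*d) - 10820*exp(d) + 12600)*exp(d)/(exp(6*d) + 21*exp(5*d) + 177*exp(4*d) + 763*exp(3*d) + 1770*exp(2*d) + 2100*exp(d) + 1000)
(3) = -6
(4) = 2*t - 11/4
(5) = 2*(-2*a^2 - 48*a + 1)/(16*a^4 - 8*a^3 - 79*a^2 + 20*a + 100)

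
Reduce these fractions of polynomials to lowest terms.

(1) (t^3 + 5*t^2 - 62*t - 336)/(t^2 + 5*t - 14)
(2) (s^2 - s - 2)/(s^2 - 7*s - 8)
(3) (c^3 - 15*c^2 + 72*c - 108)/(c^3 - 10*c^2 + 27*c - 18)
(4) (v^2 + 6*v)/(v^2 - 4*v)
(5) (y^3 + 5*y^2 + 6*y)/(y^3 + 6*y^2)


(1) = (t^2 - 2*t - 48)/(t - 2)
(2) = (s - 2)/(s - 8)
(3) = (c - 6)/(c - 1)
(4) = (v + 6)/(v - 4)
(5) = (y^2 + 5*y + 6)/(y^2 + 6*y)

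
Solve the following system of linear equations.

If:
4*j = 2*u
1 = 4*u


Then:
j = 1/8
u = 1/4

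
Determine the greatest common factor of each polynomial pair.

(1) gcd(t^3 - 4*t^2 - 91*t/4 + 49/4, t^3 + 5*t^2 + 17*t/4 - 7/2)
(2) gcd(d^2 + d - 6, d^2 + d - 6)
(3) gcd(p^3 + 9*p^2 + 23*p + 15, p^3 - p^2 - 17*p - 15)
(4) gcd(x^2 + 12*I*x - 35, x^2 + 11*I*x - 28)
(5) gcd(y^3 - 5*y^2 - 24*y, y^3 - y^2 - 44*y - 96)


(1) = t^2 + 3*t - 7/4
(2) = d^2 + d - 6
(3) = p^2 + 4*p + 3
(4) = x + 7*I
(5) = y^2 - 5*y - 24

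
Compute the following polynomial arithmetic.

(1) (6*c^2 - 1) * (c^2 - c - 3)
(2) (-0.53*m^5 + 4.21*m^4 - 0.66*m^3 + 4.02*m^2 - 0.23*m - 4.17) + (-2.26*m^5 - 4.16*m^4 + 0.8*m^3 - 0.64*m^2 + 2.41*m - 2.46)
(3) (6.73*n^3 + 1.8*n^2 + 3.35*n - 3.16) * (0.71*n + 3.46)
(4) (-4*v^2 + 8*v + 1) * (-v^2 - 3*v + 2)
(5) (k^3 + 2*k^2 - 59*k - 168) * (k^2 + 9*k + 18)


(1) = 6*c^4 - 6*c^3 - 19*c^2 + c + 3
(2) = -2.79*m^5 + 0.05*m^4 + 0.14*m^3 + 3.38*m^2 + 2.18*m - 6.63
(3) = 4.7783*n^4 + 24.5638*n^3 + 8.6065*n^2 + 9.3474*n - 10.9336
(4) = 4*v^4 + 4*v^3 - 33*v^2 + 13*v + 2
(5) = k^5 + 11*k^4 - 23*k^3 - 663*k^2 - 2574*k - 3024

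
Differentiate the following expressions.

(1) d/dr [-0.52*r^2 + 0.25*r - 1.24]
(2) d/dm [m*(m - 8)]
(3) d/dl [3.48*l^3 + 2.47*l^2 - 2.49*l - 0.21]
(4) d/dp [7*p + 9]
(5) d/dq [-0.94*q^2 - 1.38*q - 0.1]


(1) = 0.25 - 1.04*r
(2) = 2*m - 8
(3) = 10.44*l^2 + 4.94*l - 2.49
(4) = 7
(5) = -1.88*q - 1.38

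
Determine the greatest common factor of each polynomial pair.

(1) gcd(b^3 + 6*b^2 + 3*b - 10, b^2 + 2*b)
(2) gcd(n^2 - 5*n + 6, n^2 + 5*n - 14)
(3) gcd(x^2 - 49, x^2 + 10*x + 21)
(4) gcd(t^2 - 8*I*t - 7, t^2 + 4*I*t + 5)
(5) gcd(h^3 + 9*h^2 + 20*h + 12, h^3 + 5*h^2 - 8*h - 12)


(1) = gcd((b - 1)*(b + 2)*(b + 5), b*(b + 2)) = b + 2
(2) = n - 2
(3) = gcd((x - 7)*(x + 7), (x + 3)*(x + 7)) = x + 7
(4) = t - I
(5) = gcd((h + 1)*(h + 2)*(h + 6), (h - 2)*(h + 1)*(h + 6)) = h^2 + 7*h + 6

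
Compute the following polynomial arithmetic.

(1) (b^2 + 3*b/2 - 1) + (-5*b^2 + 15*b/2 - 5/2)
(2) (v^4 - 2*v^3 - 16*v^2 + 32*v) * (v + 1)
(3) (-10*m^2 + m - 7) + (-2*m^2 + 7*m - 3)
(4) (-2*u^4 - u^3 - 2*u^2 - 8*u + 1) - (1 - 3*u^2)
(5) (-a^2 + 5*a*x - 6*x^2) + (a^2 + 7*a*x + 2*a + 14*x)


(1) = -4*b^2 + 9*b - 7/2
(2) = v^5 - v^4 - 18*v^3 + 16*v^2 + 32*v
(3) = -12*m^2 + 8*m - 10
(4) = -2*u^4 - u^3 + u^2 - 8*u
(5) = 12*a*x + 2*a - 6*x^2 + 14*x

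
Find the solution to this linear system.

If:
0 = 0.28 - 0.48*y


Then:
y = 0.58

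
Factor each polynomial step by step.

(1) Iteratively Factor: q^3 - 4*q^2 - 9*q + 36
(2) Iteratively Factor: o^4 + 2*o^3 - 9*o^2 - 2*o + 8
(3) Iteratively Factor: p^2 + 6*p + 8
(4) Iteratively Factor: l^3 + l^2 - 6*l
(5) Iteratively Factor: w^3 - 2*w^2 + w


(1) = (q - 3)*(q^2 - q - 12) = (q - 3)*(q + 3)*(q - 4)
(2) = (o + 4)*(o^3 - 2*o^2 - o + 2) = (o - 1)*(o + 4)*(o^2 - o - 2) = (o - 2)*(o - 1)*(o + 4)*(o + 1)
(3) = (p + 4)*(p + 2)
(4) = (l + 3)*(l^2 - 2*l) = (l - 2)*(l + 3)*(l)
(5) = (w)*(w^2 - 2*w + 1) = w*(w - 1)*(w - 1)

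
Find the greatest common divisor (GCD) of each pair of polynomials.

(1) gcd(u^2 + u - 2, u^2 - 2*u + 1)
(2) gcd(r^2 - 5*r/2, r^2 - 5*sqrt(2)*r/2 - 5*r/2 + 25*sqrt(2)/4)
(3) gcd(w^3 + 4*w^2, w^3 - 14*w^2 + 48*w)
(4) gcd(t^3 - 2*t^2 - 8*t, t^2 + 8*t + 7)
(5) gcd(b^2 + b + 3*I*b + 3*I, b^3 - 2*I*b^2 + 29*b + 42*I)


(1) = u - 1
(2) = r - 5/2
(3) = w
(4) = gcd(t*(t - 4)*(t + 2), (t + 1)*(t + 7)) = 1
(5) = gcd((b + 1)*(b + 3*I), (b - 7*I)*(b + 2*I)*(b + 3*I)) = b + 3*I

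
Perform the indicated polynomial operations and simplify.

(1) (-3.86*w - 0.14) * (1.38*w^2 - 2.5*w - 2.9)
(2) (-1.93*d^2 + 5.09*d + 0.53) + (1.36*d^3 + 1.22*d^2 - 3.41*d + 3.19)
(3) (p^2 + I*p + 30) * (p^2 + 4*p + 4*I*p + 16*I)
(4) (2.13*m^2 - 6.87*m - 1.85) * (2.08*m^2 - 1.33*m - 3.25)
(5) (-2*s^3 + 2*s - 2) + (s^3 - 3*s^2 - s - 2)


(1) = -5.3268*w^3 + 9.4568*w^2 + 11.544*w + 0.406
(2) = 1.36*d^3 - 0.71*d^2 + 1.68*d + 3.72
(3) = p^4 + 4*p^3 + 5*I*p^3 + 26*p^2 + 20*I*p^2 + 104*p + 120*I*p + 480*I
(4) = 4.4304*m^4 - 17.1225*m^3 - 1.6334*m^2 + 24.788*m + 6.0125
(5) = -s^3 - 3*s^2 + s - 4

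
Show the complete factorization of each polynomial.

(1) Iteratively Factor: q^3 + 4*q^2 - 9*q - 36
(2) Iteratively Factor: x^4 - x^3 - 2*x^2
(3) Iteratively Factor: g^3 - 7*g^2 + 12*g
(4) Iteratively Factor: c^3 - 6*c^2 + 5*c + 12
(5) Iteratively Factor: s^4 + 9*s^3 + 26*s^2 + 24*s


(1) = (q + 3)*(q^2 + q - 12) = (q - 3)*(q + 3)*(q + 4)
(2) = (x - 2)*(x^3 + x^2) = x*(x - 2)*(x^2 + x) = x*(x - 2)*(x + 1)*(x)
(3) = (g - 3)*(g^2 - 4*g) = g*(g - 3)*(g - 4)
(4) = (c - 3)*(c^2 - 3*c - 4) = (c - 4)*(c - 3)*(c + 1)
(5) = (s + 2)*(s^3 + 7*s^2 + 12*s) = s*(s + 2)*(s^2 + 7*s + 12) = s*(s + 2)*(s + 4)*(s + 3)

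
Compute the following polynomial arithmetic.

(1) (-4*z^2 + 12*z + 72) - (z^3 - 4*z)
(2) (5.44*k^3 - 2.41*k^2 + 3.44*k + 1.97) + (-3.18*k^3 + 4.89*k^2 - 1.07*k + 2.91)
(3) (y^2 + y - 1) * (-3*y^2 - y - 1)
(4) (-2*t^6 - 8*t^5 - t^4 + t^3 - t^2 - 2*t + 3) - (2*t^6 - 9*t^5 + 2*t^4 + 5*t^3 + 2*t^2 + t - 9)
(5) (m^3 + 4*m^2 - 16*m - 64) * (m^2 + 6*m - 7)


(1) = -z^3 - 4*z^2 + 16*z + 72
(2) = 2.26*k^3 + 2.48*k^2 + 2.37*k + 4.88
(3) = -3*y^4 - 4*y^3 + y^2 + 1
(4) = -4*t^6 + t^5 - 3*t^4 - 4*t^3 - 3*t^2 - 3*t + 12
(5) = m^5 + 10*m^4 + m^3 - 188*m^2 - 272*m + 448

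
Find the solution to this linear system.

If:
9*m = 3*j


Then:
j = 3*m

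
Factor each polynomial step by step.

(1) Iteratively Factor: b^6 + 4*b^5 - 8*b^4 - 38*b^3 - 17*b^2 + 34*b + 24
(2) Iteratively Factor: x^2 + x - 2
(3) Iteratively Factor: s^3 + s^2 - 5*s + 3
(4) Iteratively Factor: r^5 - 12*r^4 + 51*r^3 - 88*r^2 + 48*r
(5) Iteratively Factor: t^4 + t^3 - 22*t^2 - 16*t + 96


(1) = (b + 4)*(b^5 - 8*b^3 - 6*b^2 + 7*b + 6) = (b + 1)*(b + 4)*(b^4 - b^3 - 7*b^2 + b + 6) = (b - 3)*(b + 1)*(b + 4)*(b^3 + 2*b^2 - b - 2) = (b - 3)*(b + 1)*(b + 2)*(b + 4)*(b^2 - 1) = (b - 3)*(b + 1)^2*(b + 2)*(b + 4)*(b - 1)
(2) = (x + 2)*(x - 1)
(3) = (s - 1)*(s^2 + 2*s - 3) = (s - 1)^2*(s + 3)
(4) = (r - 1)*(r^4 - 11*r^3 + 40*r^2 - 48*r) = (r - 4)*(r - 1)*(r^3 - 7*r^2 + 12*r) = r*(r - 4)*(r - 1)*(r^2 - 7*r + 12) = r*(r - 4)^2*(r - 1)*(r - 3)
(5) = (t - 2)*(t^3 + 3*t^2 - 16*t - 48) = (t - 4)*(t - 2)*(t^2 + 7*t + 12) = (t - 4)*(t - 2)*(t + 4)*(t + 3)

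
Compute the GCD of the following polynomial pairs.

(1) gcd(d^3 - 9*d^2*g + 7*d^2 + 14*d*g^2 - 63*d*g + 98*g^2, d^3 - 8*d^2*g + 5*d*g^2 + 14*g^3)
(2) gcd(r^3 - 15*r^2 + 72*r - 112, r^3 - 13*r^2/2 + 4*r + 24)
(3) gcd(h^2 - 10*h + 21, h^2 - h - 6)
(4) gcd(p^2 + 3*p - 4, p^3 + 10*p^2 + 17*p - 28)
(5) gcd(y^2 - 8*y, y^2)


(1) = gcd((d + 7)*(d - 7*g)*(d - 2*g), (d - 7*g)*(d - 2*g)*(d + g)) = d^2 - 9*d*g + 14*g^2
(2) = gcd((r - 7)*(r - 4)^2, (r - 4)^2*(r + 3/2)) = r^2 - 8*r + 16
(3) = h - 3
(4) = p^2 + 3*p - 4
(5) = y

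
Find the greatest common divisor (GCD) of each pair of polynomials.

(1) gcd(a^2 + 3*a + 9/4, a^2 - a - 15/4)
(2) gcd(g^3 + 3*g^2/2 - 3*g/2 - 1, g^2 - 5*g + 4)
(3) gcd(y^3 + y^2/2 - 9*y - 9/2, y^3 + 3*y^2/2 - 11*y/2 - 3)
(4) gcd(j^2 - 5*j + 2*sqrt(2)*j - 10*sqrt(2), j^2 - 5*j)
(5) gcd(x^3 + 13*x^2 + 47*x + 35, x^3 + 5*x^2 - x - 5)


(1) = a + 3/2
(2) = gcd((g - 1)*(g + 1/2)*(g + 2), (g - 4)*(g - 1)) = g - 1
(3) = y^2 + 7*y/2 + 3/2
(4) = j - 5
(5) = gcd((x + 1)*(x + 5)*(x + 7), (x - 1)*(x + 1)*(x + 5)) = x^2 + 6*x + 5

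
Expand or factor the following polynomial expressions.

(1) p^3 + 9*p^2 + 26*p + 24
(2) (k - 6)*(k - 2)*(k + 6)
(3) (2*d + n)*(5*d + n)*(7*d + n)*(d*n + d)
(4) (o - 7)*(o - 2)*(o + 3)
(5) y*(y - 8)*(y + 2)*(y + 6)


(1) = (p + 2)*(p + 3)*(p + 4)
(2) = k^3 - 2*k^2 - 36*k + 72
(3) = 70*d^4*n + 70*d^4 + 59*d^3*n^2 + 59*d^3*n + 14*d^2*n^3 + 14*d^2*n^2 + d*n^4 + d*n^3
(4) = o^3 - 6*o^2 - 13*o + 42
(5) = y^4 - 52*y^2 - 96*y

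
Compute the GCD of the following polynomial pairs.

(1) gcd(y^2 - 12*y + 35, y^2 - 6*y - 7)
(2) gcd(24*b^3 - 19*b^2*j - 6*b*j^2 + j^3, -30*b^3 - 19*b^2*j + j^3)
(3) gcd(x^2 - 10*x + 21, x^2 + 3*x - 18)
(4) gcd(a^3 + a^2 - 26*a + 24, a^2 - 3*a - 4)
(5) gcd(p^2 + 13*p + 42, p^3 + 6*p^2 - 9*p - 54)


(1) = y - 7
(2) = gcd((-8*b + j)*(-b + j)*(3*b + j), (-5*b + j)*(2*b + j)*(3*b + j)) = 3*b + j
(3) = x - 3
(4) = gcd((a - 4)*(a - 1)*(a + 6), (a - 4)*(a + 1)) = a - 4
(5) = gcd((p + 6)*(p + 7), (p - 3)*(p + 3)*(p + 6)) = p + 6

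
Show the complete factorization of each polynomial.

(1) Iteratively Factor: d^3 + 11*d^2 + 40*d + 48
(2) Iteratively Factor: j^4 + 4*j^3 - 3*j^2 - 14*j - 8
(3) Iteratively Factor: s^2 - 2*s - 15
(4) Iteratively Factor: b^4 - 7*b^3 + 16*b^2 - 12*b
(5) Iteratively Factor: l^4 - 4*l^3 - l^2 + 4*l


(1) = (d + 3)*(d^2 + 8*d + 16) = (d + 3)*(d + 4)*(d + 4)
(2) = (j + 1)*(j^3 + 3*j^2 - 6*j - 8) = (j + 1)*(j + 4)*(j^2 - j - 2) = (j - 2)*(j + 1)*(j + 4)*(j + 1)
(3) = (s + 3)*(s - 5)
(4) = (b)*(b^3 - 7*b^2 + 16*b - 12) = b*(b - 2)*(b^2 - 5*b + 6) = b*(b - 2)^2*(b - 3)
(5) = (l - 4)*(l^3 - l) = (l - 4)*(l + 1)*(l^2 - l) = l*(l - 4)*(l + 1)*(l - 1)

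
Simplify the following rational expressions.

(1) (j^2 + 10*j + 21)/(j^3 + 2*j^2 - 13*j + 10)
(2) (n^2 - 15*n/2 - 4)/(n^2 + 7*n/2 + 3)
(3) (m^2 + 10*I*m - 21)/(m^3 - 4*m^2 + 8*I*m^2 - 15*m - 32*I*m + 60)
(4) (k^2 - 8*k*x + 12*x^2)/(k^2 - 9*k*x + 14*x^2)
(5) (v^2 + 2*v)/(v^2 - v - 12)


(1) = (j^2 + 10*j + 21)/(j^3 + 2*j^2 - 13*j + 10)
(2) = (2*n^2 - 15*n - 8)/(2*n^2 + 7*n + 6)
(3) = (m + 7*I)/(m^2 + m*(-4 + 5*I) - 20*I)
(4) = (-k + 6*x)/(-k + 7*x)
(5) = (v^2 + 2*v)/(v^2 - v - 12)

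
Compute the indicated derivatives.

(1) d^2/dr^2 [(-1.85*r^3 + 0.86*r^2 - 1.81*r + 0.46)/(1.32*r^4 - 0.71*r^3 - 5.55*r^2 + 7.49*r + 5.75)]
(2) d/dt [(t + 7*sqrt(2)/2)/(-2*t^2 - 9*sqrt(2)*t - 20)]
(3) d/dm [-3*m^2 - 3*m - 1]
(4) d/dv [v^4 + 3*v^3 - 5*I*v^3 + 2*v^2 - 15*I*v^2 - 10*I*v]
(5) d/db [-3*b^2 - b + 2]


(1) = (-6.44688*r^9 + 8.990784*r^8 - 123.99948*r^7 + 327.287134*r^6 + 237.088008*r^5 - 213.148566*r^4 - 13.797836*r^3 - 373.611954*r^2 - 817.02762*r + 293.743442)/(2.299968*r^12 - 3.711312*r^11 - 27.014724*r^10 + 70.002577*r^9 + 101.523267*r^8 - 415.846038*r^7 - 15.762684*r^6 + 1049.680812*r^5 - 455.26359*r^4 - 1084.381126*r^3 + 417.2361*r^2 + 742.914375*r + 190.109375)
(2) = (2*t^2 + 14*sqrt(2)*t + 43)/(2*(2*t^4 + 18*sqrt(2)*t^3 + 121*t^2 + 180*sqrt(2)*t + 200))
(3) = -6*m - 3
(4) = 4*v^3 + v^2*(9 - 15*I) + v*(4 - 30*I) - 10*I
(5) = -6*b - 1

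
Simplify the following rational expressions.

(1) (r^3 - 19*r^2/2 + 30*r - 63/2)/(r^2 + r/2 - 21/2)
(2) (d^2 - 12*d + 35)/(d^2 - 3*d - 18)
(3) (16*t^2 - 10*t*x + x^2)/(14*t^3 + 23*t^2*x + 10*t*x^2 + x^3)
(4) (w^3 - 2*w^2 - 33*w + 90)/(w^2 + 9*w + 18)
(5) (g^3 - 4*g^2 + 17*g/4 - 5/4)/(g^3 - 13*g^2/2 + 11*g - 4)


(1) = (2*r^2 - 13*r + 21)/(2*r + 7)
(2) = (d^2 - 12*d + 35)/(d^2 - 3*d - 18)
(3) = (16*t^2 - 10*t*x + x^2)/(14*t^3 + 23*t^2*x + 10*t*x^2 + x^3)
(4) = (w^2 - 8*w + 15)/(w + 3)
(5) = (2*g^2 - 7*g + 5)/(2*g^2 - 12*g + 16)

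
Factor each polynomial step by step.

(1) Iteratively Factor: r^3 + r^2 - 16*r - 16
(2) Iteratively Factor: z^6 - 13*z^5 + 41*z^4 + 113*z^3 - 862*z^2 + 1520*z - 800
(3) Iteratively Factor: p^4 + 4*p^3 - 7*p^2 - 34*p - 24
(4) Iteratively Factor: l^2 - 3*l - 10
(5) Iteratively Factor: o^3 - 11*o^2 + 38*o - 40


(1) = (r - 4)*(r^2 + 5*r + 4) = (r - 4)*(r + 4)*(r + 1)
(2) = (z - 5)*(z^5 - 8*z^4 + z^3 + 118*z^2 - 272*z + 160) = (z - 5)^2*(z^4 - 3*z^3 - 14*z^2 + 48*z - 32) = (z - 5)^2*(z - 2)*(z^3 - z^2 - 16*z + 16) = (z - 5)^2*(z - 4)*(z - 2)*(z^2 + 3*z - 4) = (z - 5)^2*(z - 4)*(z - 2)*(z + 4)*(z - 1)
(3) = (p + 1)*(p^3 + 3*p^2 - 10*p - 24) = (p - 3)*(p + 1)*(p^2 + 6*p + 8) = (p - 3)*(p + 1)*(p + 4)*(p + 2)
(4) = (l - 5)*(l + 2)
(5) = (o - 2)*(o^2 - 9*o + 20) = (o - 5)*(o - 2)*(o - 4)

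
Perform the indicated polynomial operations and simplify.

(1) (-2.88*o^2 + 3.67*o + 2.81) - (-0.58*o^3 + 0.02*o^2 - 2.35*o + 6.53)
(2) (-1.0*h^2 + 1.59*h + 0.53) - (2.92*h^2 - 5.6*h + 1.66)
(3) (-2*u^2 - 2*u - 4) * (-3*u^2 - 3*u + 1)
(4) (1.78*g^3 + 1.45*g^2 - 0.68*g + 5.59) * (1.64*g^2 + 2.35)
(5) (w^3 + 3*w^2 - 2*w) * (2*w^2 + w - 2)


(1) = 0.58*o^3 - 2.9*o^2 + 6.02*o - 3.72
(2) = -3.92*h^2 + 7.19*h - 1.13
(3) = 6*u^4 + 12*u^3 + 16*u^2 + 10*u - 4
(4) = 2.9192*g^5 + 2.378*g^4 + 3.0678*g^3 + 12.5751*g^2 - 1.598*g + 13.1365
(5) = 2*w^5 + 7*w^4 - 3*w^3 - 8*w^2 + 4*w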